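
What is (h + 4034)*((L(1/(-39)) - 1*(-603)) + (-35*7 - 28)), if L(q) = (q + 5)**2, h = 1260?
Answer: 2856462404/1521 ≈ 1.8780e+6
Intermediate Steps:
L(q) = (5 + q)**2
(h + 4034)*((L(1/(-39)) - 1*(-603)) + (-35*7 - 28)) = (1260 + 4034)*(((5 + 1/(-39))**2 - 1*(-603)) + (-35*7 - 28)) = 5294*(((5 - 1/39)**2 + 603) + (-245 - 28)) = 5294*(((194/39)**2 + 603) - 273) = 5294*((37636/1521 + 603) - 273) = 5294*(954799/1521 - 273) = 5294*(539566/1521) = 2856462404/1521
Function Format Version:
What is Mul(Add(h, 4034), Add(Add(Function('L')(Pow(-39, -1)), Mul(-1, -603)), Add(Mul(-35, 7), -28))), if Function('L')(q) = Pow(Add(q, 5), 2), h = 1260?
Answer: Rational(2856462404, 1521) ≈ 1.8780e+6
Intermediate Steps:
Function('L')(q) = Pow(Add(5, q), 2)
Mul(Add(h, 4034), Add(Add(Function('L')(Pow(-39, -1)), Mul(-1, -603)), Add(Mul(-35, 7), -28))) = Mul(Add(1260, 4034), Add(Add(Pow(Add(5, Pow(-39, -1)), 2), Mul(-1, -603)), Add(Mul(-35, 7), -28))) = Mul(5294, Add(Add(Pow(Add(5, Rational(-1, 39)), 2), 603), Add(-245, -28))) = Mul(5294, Add(Add(Pow(Rational(194, 39), 2), 603), -273)) = Mul(5294, Add(Add(Rational(37636, 1521), 603), -273)) = Mul(5294, Add(Rational(954799, 1521), -273)) = Mul(5294, Rational(539566, 1521)) = Rational(2856462404, 1521)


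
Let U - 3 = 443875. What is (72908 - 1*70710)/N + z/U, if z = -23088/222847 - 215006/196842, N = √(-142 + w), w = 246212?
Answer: -26229065089/9735498312028386 + 1099*√246070/123035 ≈ 4.4310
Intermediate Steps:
U = 443878 (U = 3 + 443875 = 443878)
N = √246070 (N = √(-142 + 246212) = √246070 ≈ 496.05)
z = -26229065089/21932824587 (z = -23088*1/222847 - 215006*1/196842 = -23088/222847 - 107503/98421 = -26229065089/21932824587 ≈ -1.1959)
(72908 - 1*70710)/N + z/U = (72908 - 1*70710)/(√246070) - 26229065089/21932824587/443878 = (72908 - 70710)*(√246070/246070) - 26229065089/21932824587*1/443878 = 2198*(√246070/246070) - 26229065089/9735498312028386 = 1099*√246070/123035 - 26229065089/9735498312028386 = -26229065089/9735498312028386 + 1099*√246070/123035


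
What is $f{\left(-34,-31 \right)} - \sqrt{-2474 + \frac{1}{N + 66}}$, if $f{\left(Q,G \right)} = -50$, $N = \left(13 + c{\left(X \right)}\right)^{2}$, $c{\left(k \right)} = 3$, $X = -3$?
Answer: $-50 - \frac{i \sqrt{256513894}}{322} \approx -50.0 - 49.739 i$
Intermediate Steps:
$N = 256$ ($N = \left(13 + 3\right)^{2} = 16^{2} = 256$)
$f{\left(-34,-31 \right)} - \sqrt{-2474 + \frac{1}{N + 66}} = -50 - \sqrt{-2474 + \frac{1}{256 + 66}} = -50 - \sqrt{-2474 + \frac{1}{322}} = -50 - \sqrt{- \frac{796627}{322}} = -50 - \frac{i \sqrt{256513894}}{322}$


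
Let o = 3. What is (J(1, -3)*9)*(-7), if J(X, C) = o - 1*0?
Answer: -189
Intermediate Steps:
J(X, C) = 3 (J(X, C) = 3 - 1*0 = 3 + 0 = 3)
(J(1, -3)*9)*(-7) = (3*9)*(-7) = 27*(-7) = -189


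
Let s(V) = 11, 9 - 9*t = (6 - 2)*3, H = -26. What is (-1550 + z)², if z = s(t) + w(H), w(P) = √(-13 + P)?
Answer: (1539 - I*√39)² ≈ 2.3685e+6 - 1.922e+4*I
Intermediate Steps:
t = -⅓ (t = 1 - (6 - 2)*3/9 = 1 - 4*3/9 = 1 - ⅑*12 = 1 - 4/3 = -⅓ ≈ -0.33333)
z = 11 + I*√39 (z = 11 + √(-13 - 26) = 11 + √(-39) = 11 + I*√39 ≈ 11.0 + 6.245*I)
(-1550 + z)² = (-1550 + (11 + I*√39))² = (-1539 + I*√39)²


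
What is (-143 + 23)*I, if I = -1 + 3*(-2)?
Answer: 840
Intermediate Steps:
I = -7 (I = -1 - 6 = -7)
(-143 + 23)*I = (-143 + 23)*(-7) = -120*(-7) = 840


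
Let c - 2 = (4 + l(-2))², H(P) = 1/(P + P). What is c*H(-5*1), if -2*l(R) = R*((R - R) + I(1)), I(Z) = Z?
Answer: -27/10 ≈ -2.7000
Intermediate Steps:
l(R) = -R/2 (l(R) = -R*((R - R) + 1)/2 = -R*(0 + 1)/2 = -R/2)
H(P) = 1/(2*P)
c = 27 (c = 2 + (4 - ½*(-2))² = 2 + (4 + 1)² = 2 + 5² = 2 + 25 = 27)
c*H(-5*1) = 27*(1/(2*((-5*1)))) = 27*((½)/(-5)) = 27*((½)*(-⅕)) = 27*(-⅒) = -27/10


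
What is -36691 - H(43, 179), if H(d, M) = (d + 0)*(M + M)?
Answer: -52085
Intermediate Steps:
H(d, M) = 2*M*d (H(d, M) = d*(2*M) = 2*M*d)
-36691 - H(43, 179) = -36691 - 2*179*43 = -36691 - 1*15394 = -36691 - 15394 = -52085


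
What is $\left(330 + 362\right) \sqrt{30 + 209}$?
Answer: $692 \sqrt{239} \approx 10698.0$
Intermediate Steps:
$\left(330 + 362\right) \sqrt{30 + 209} = 692 \sqrt{239}$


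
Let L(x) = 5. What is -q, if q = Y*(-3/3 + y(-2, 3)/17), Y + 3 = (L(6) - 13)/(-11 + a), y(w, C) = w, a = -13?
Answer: -152/51 ≈ -2.9804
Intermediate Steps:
Y = -8/3 (Y = -3 + (5 - 13)/(-11 - 13) = -3 - 8/(-24) = -3 - 8*(-1/24) = -3 + ⅓ = -8/3 ≈ -2.6667)
q = 152/51 (q = -8*(-3/3 - 2/17)/3 = -8*(-3*⅓ - 2*1/17)/3 = -8*(-1 - 2/17)/3 = -8/3*(-19/17) = 152/51 ≈ 2.9804)
-q = -1*152/51 = -152/51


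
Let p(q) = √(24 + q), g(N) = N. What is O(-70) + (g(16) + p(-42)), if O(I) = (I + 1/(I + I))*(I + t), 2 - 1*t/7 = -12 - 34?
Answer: -186059/10 + 3*I*√2 ≈ -18606.0 + 4.2426*I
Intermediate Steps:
t = 336 (t = 14 - 7*(-12 - 34) = 14 - 7*(-46) = 14 + 322 = 336)
O(I) = (336 + I)*(I + 1/(2*I)) (O(I) = (I + 1/(I + I))*(I + 336) = (I + 1/(2*I))*(336 + I) = (336 + I)*(I + 1/(2*I)))
O(-70) + (g(16) + p(-42)) = (½ + (-70)² + 168/(-70) + 336*(-70)) + (16 + √(24 - 42)) = (½ + 4900 + 168*(-1/70) - 23520) + (16 + √(-18)) = (½ + 4900 - 12/5 - 23520) + (16 + 3*I*√2) = -186219/10 + (16 + 3*I*√2) = -186059/10 + 3*I*√2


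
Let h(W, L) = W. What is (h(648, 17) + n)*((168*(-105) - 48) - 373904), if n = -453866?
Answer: 177476543056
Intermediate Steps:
(h(648, 17) + n)*((168*(-105) - 48) - 373904) = (648 - 453866)*((168*(-105) - 48) - 373904) = -453218*((-17640 - 48) - 373904) = -453218*(-17688 - 373904) = -453218*(-391592) = 177476543056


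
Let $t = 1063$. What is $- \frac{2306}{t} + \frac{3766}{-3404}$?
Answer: $- \frac{5926441}{1809226} \approx -3.2757$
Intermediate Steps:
$- \frac{2306}{t} + \frac{3766}{-3404} = - \frac{2306}{1063} + \frac{3766}{-3404} = \left(-2306\right) \frac{1}{1063} + 3766 \left(- \frac{1}{3404}\right) = - \frac{2306}{1063} - \frac{1883}{1702} = - \frac{5926441}{1809226}$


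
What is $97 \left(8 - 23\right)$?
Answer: $-1455$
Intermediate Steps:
$97 \left(8 - 23\right) = 97 \left(-15\right) = -1455$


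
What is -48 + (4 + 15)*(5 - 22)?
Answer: -371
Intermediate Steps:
-48 + (4 + 15)*(5 - 22) = -48 + 19*(-17) = -48 - 323 = -371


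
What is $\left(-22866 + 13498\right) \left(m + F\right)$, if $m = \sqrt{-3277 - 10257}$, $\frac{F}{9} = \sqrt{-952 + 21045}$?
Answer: $- 84312 \sqrt{20093} - 9368 i \sqrt{13534} \approx -1.1951 \cdot 10^{7} - 1.0898 \cdot 10^{6} i$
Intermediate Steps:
$F = 9 \sqrt{20093}$ ($F = 9 \sqrt{-952 + 21045} = 9 \sqrt{20093} \approx 1275.7$)
$m = i \sqrt{13534}$ ($m = \sqrt{-13534} = i \sqrt{13534} \approx 116.34 i$)
$\left(-22866 + 13498\right) \left(m + F\right) = \left(-22866 + 13498\right) \left(i \sqrt{13534} + 9 \sqrt{20093}\right) = - 9368 \left(9 \sqrt{20093} + i \sqrt{13534}\right) = - 84312 \sqrt{20093} - 9368 i \sqrt{13534}$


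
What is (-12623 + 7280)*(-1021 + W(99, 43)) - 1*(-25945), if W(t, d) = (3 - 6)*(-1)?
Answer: 5465119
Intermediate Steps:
W(t, d) = 3 (W(t, d) = -3*(-1) = 3)
(-12623 + 7280)*(-1021 + W(99, 43)) - 1*(-25945) = (-12623 + 7280)*(-1021 + 3) - 1*(-25945) = -5343*(-1018) + 25945 = 5439174 + 25945 = 5465119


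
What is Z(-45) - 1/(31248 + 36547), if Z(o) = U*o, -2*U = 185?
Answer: 564393373/135590 ≈ 4162.5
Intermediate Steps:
U = -185/2 (U = -1/2*185 = -185/2 ≈ -92.500)
Z(o) = -185*o/2
Z(-45) - 1/(31248 + 36547) = -185/2*(-45) - 1/(31248 + 36547) = 8325/2 - 1/67795 = 564393373/135590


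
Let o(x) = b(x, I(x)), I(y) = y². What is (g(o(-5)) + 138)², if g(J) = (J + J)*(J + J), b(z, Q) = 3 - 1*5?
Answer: 23716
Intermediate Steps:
b(z, Q) = -2 (b(z, Q) = 3 - 5 = -2)
o(x) = -2
g(J) = 4*J² (g(J) = (2*J)*(2*J) = 4*J²)
(g(o(-5)) + 138)² = (4*(-2)² + 138)² = (4*4 + 138)² = (16 + 138)² = 154² = 23716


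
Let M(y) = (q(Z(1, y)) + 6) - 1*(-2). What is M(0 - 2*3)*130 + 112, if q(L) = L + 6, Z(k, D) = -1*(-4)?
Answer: 2452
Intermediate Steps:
Z(k, D) = 4
q(L) = 6 + L
M(y) = 18 (M(y) = ((6 + 4) + 6) - 1*(-2) = (10 + 6) + 2 = 16 + 2 = 18)
M(0 - 2*3)*130 + 112 = 18*130 + 112 = 2340 + 112 = 2452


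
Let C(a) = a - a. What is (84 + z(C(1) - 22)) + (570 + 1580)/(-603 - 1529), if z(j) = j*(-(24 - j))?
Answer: 1167261/1066 ≈ 1095.0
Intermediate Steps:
C(a) = 0
z(j) = j*(-24 + j)
(84 + z(C(1) - 22)) + (570 + 1580)/(-603 - 1529) = (84 + (0 - 22)*(-24 + (0 - 22))) + (570 + 1580)/(-603 - 1529) = (84 - 22*(-24 - 22)) + 2150/(-2132) = (84 - 22*(-46)) + 2150*(-1/2132) = (84 + 1012) - 1075/1066 = 1096 - 1075/1066 = 1167261/1066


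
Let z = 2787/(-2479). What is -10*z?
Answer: 27870/2479 ≈ 11.242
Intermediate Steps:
z = -2787/2479 (z = 2787*(-1/2479) = -2787/2479 ≈ -1.1242)
-10*z = -10*(-2787/2479) = 27870/2479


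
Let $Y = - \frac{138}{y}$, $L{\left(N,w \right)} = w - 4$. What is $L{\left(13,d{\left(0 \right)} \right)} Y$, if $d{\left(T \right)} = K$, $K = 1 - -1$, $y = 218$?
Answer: $\frac{138}{109} \approx 1.2661$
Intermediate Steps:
$K = 2$ ($K = 1 + 1 = 2$)
$d{\left(T \right)} = 2$
$L{\left(N,w \right)} = -4 + w$ ($L{\left(N,w \right)} = w - 4 = -4 + w$)
$Y = - \frac{69}{109}$ ($Y = - \frac{138}{218} = \left(-138\right) \frac{1}{218} = - \frac{69}{109} \approx -0.63303$)
$L{\left(13,d{\left(0 \right)} \right)} Y = \left(-4 + 2\right) \left(- \frac{69}{109}\right) = \left(-2\right) \left(- \frac{69}{109}\right) = \frac{138}{109}$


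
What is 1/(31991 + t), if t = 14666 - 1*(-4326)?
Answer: 1/50983 ≈ 1.9614e-5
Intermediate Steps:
t = 18992 (t = 14666 + 4326 = 18992)
1/(31991 + t) = 1/(31991 + 18992) = 1/50983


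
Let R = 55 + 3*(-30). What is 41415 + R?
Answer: 41380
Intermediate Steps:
R = -35 (R = 55 - 90 = -35)
41415 + R = 41415 - 35 = 41380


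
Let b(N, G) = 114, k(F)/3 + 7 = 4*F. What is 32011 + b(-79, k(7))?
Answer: 32125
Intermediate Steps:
k(F) = -21 + 12*F (k(F) = -21 + 3*(4*F) = -21 + 12*F)
32011 + b(-79, k(7)) = 32011 + 114 = 32125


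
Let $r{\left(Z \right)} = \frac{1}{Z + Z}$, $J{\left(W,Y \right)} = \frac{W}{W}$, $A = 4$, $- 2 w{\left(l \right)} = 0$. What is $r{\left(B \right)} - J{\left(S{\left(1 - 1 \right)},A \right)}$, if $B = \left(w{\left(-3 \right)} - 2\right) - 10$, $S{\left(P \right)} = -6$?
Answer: $- \frac{25}{24} \approx -1.0417$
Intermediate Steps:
$w{\left(l \right)} = 0$ ($w{\left(l \right)} = \left(- \frac{1}{2}\right) 0 = 0$)
$B = -12$ ($B = \left(0 - 2\right) - 10 = -2 - 10 = -12$)
$J{\left(W,Y \right)} = 1$
$r{\left(Z \right)} = \frac{1}{2 Z}$
$r{\left(B \right)} - J{\left(S{\left(1 - 1 \right)},A \right)} = \frac{1}{2 \left(-12\right)} - 1 = \frac{1}{2} \left(- \frac{1}{12}\right) - 1 = - \frac{1}{24} - 1 = - \frac{25}{24}$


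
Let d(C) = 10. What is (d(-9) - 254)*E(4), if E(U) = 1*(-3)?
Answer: 732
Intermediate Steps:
E(U) = -3
(d(-9) - 254)*E(4) = (10 - 254)*(-3) = -244*(-3) = 732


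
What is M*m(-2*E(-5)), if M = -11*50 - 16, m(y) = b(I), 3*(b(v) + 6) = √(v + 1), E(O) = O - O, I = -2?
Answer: 3396 - 566*I/3 ≈ 3396.0 - 188.67*I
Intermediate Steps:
E(O) = 0
b(v) = -6 + √(1 + v)/3 (b(v) = -6 + √(v + 1)/3 = -6 + √(1 + v)/3)
m(y) = -6 + I/3 (m(y) = -6 + √(1 - 2)/3 = -6 + √(-1)/3 = -6 + I/3)
M = -566 (M = -550 - 16 = -566)
M*m(-2*E(-5)) = -566*(-6 + I/3) = 3396 - 566*I/3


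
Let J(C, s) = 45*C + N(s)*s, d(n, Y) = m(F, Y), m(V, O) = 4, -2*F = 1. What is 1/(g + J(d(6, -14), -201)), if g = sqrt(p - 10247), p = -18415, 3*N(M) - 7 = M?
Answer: 6589/86844173 - I*sqrt(28662)/173688346 ≈ 7.5871e-5 - 9.7473e-7*I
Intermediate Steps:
F = -1/2 (F = -1/2*1 = -1/2 ≈ -0.50000)
N(M) = 7/3 + M/3
d(n, Y) = 4
J(C, s) = 45*C + s*(7/3 + s/3) (J(C, s) = 45*C + (7/3 + s/3)*s = 45*C + s*(7/3 + s/3))
g = I*sqrt(28662) (g = sqrt(-18415 - 10247) = sqrt(-28662) = I*sqrt(28662) ≈ 169.3*I)
1/(g + J(d(6, -14), -201)) = 1/(I*sqrt(28662) + (45*4 + (1/3)*(-201)*(7 - 201))) = 1/(I*sqrt(28662) + (180 + (1/3)*(-201)*(-194))) = 1/(I*sqrt(28662) + (180 + 12998)) = 1/(I*sqrt(28662) + 13178) = 1/(13178 + I*sqrt(28662))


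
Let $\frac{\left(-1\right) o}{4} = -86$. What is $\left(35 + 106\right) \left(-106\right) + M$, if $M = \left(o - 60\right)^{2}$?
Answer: $65710$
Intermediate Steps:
$o = 344$ ($o = \left(-4\right) \left(-86\right) = 344$)
$M = 80656$ ($M = \left(344 - 60\right)^{2} = 284^{2} = 80656$)
$\left(35 + 106\right) \left(-106\right) + M = \left(35 + 106\right) \left(-106\right) + 80656 = 141 \left(-106\right) + 80656 = -14946 + 80656 = 65710$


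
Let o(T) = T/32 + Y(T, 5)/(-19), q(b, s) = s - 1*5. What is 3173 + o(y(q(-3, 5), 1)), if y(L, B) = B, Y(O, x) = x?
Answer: 1929043/608 ≈ 3172.8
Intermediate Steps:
q(b, s) = -5 + s (q(b, s) = s - 5 = -5 + s)
o(T) = -5/19 + T/32 (o(T) = T/32 + 5/(-19) = T*(1/32) + 5*(-1/19) = T/32 - 5/19 = -5/19 + T/32)
3173 + o(y(q(-3, 5), 1)) = 3173 + (-5/19 + (1/32)*1) = 3173 + (-5/19 + 1/32) = 3173 - 141/608 = 1929043/608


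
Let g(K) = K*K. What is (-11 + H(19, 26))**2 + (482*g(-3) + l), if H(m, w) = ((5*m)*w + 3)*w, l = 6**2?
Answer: 4132822743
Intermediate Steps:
g(K) = K**2
l = 36
H(m, w) = w*(3 + 5*m*w) (H(m, w) = (5*m*w + 3)*w = (3 + 5*m*w)*w = w*(3 + 5*m*w))
(-11 + H(19, 26))**2 + (482*g(-3) + l) = (-11 + 26*(3 + 5*19*26))**2 + (482*(-3)**2 + 36) = (-11 + 26*(3 + 2470))**2 + (482*9 + 36) = (-11 + 26*2473)**2 + (4338 + 36) = (-11 + 64298)**2 + 4374 = 64287**2 + 4374 = 4132818369 + 4374 = 4132822743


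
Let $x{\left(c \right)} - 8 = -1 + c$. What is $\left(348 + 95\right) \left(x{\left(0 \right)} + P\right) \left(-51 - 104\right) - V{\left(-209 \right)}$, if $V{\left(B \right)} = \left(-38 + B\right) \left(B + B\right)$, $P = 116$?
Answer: $-8549041$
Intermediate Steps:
$x{\left(c \right)} = 7 + c$ ($x{\left(c \right)} = 8 + \left(-1 + c\right) = 7 + c$)
$V{\left(B \right)} = 2 B \left(-38 + B\right)$ ($V{\left(B \right)} = \left(-38 + B\right) 2 B = 2 B \left(-38 + B\right)$)
$\left(348 + 95\right) \left(x{\left(0 \right)} + P\right) \left(-51 - 104\right) - V{\left(-209 \right)} = \left(348 + 95\right) \left(\left(7 + 0\right) + 116\right) \left(-51 - 104\right) - 2 \left(-209\right) \left(-38 - 209\right) = 443 \left(7 + 116\right) \left(-155\right) - 2 \left(-209\right) \left(-247\right) = 443 \cdot 123 \left(-155\right) - 103246 = 443 \left(-19065\right) - 103246 = -8445795 - 103246 = -8549041$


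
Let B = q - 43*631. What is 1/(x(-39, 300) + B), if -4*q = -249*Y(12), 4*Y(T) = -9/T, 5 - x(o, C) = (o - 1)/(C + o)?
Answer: -16704/453338519 ≈ -3.6847e-5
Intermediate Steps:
x(o, C) = 5 - (-1 + o)/(C + o) (x(o, C) = 5 - (o - 1)/(C + o) = 5 - (-1 + o)/(C + o))
Y(T) = -9/(4*T) (Y(T) = (-9/T)/4 = -9/(4*T))
q = -747/64 (q = -(-249)*(-9/4/12)/4 = -(-249)*(-9/4*1/12)/4 = -(-249)*(-3)/(4*16) = -¼*747/16 = -747/64 ≈ -11.672)
B = -1737259/64 (B = -747/64 - 43*631 = -747/64 - 1*27133 = -747/64 - 27133 = -1737259/64 ≈ -27145.)
1/(x(-39, 300) + B) = 1/((1 + 4*(-39) + 5*300)/(300 - 39) - 1737259/64) = 1/((1 - 156 + 1500)/261 - 1737259/64) = 1/((1/261)*1345 - 1737259/64) = 1/(1345/261 - 1737259/64) = 1/(-453338519/16704) = -16704/453338519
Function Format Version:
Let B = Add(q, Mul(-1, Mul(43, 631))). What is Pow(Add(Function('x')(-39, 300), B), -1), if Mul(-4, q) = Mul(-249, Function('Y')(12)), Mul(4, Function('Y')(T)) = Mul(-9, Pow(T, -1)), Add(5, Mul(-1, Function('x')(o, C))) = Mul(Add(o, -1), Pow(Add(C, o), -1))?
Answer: Rational(-16704, 453338519) ≈ -3.6847e-5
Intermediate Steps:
Function('x')(o, C) = Add(5, Mul(-1, Pow(Add(C, o), -1), Add(-1, o))) (Function('x')(o, C) = Add(5, Mul(-1, Mul(Add(o, -1), Pow(Add(C, o), -1)))) = Add(5, Mul(-1, Mul(Add(-1, o), Pow(Add(C, o), -1)))) = Add(5, Mul(-1, Mul(Pow(Add(C, o), -1), Add(-1, o)))) = Add(5, Mul(-1, Pow(Add(C, o), -1), Add(-1, o))))
Function('Y')(T) = Mul(Rational(-9, 4), Pow(T, -1)) (Function('Y')(T) = Mul(Rational(1, 4), Mul(-9, Pow(T, -1))) = Mul(Rational(-9, 4), Pow(T, -1)))
q = Rational(-747, 64) (q = Mul(Rational(-1, 4), Mul(-249, Mul(Rational(-9, 4), Pow(12, -1)))) = Mul(Rational(-1, 4), Mul(-249, Mul(Rational(-9, 4), Rational(1, 12)))) = Mul(Rational(-1, 4), Mul(-249, Rational(-3, 16))) = Mul(Rational(-1, 4), Rational(747, 16)) = Rational(-747, 64) ≈ -11.672)
B = Rational(-1737259, 64) (B = Add(Rational(-747, 64), Mul(-1, Mul(43, 631))) = Add(Rational(-747, 64), Mul(-1, 27133)) = Add(Rational(-747, 64), -27133) = Rational(-1737259, 64) ≈ -27145.)
Pow(Add(Function('x')(-39, 300), B), -1) = Pow(Add(Mul(Pow(Add(300, -39), -1), Add(1, Mul(4, -39), Mul(5, 300))), Rational(-1737259, 64)), -1) = Pow(Add(Mul(Pow(261, -1), Add(1, -156, 1500)), Rational(-1737259, 64)), -1) = Pow(Add(Mul(Rational(1, 261), 1345), Rational(-1737259, 64)), -1) = Pow(Add(Rational(1345, 261), Rational(-1737259, 64)), -1) = Pow(Rational(-453338519, 16704), -1) = Rational(-16704, 453338519)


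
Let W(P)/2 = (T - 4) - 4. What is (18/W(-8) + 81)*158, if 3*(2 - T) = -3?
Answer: 62568/5 ≈ 12514.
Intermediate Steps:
T = 3 (T = 2 - ⅓*(-3) = 2 + 1 = 3)
W(P) = -10 (W(P) = 2*((3 - 4) - 4) = 2*(-1 - 4) = 2*(-5) = -10)
(18/W(-8) + 81)*158 = (18/(-10) + 81)*158 = (18*(-⅒) + 81)*158 = (-9/5 + 81)*158 = (396/5)*158 = 62568/5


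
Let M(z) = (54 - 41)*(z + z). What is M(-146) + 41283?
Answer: 37487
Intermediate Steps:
M(z) = 26*z (M(z) = 13*(2*z) = 26*z)
M(-146) + 41283 = 26*(-146) + 41283 = -3796 + 41283 = 37487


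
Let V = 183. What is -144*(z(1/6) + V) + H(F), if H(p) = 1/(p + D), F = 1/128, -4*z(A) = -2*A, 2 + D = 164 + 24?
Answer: -627700348/23809 ≈ -26364.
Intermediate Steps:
D = 186 (D = -2 + (164 + 24) = -2 + 188 = 186)
z(A) = A/2 (z(A) = -(-1)*A/2 = A/2)
F = 1/128 ≈ 0.0078125
H(p) = 1/(186 + p) (H(p) = 1/(p + 186) = 1/(186 + p))
-144*(z(1/6) + V) + H(F) = -144*((½)/6 + 183) + 1/(186 + 1/128) = -144*((½)*(⅙) + 183) + 1/(23809/128) = -144*(1/12 + 183) + 128/23809 = -144*2197/12 + 128/23809 = -26364 + 128/23809 = -627700348/23809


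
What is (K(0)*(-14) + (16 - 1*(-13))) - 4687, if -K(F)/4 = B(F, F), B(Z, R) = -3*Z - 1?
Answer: -4714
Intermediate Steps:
B(Z, R) = -1 - 3*Z
K(F) = 4 + 12*F (K(F) = -4*(-1 - 3*F) = 4 + 12*F)
(K(0)*(-14) + (16 - 1*(-13))) - 4687 = ((4 + 12*0)*(-14) + (16 - 1*(-13))) - 4687 = ((4 + 0)*(-14) + (16 + 13)) - 4687 = (4*(-14) + 29) - 4687 = (-56 + 29) - 4687 = -27 - 4687 = -4714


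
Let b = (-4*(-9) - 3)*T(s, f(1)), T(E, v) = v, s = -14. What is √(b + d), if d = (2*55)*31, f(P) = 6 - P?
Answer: 5*√143 ≈ 59.791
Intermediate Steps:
b = 165 (b = (-4*(-9) - 3)*(6 - 1*1) = (36 - 3)*(6 - 1) = 33*5 = 165)
d = 3410 (d = 110*31 = 3410)
√(b + d) = √(165 + 3410) = √3575 = 5*√143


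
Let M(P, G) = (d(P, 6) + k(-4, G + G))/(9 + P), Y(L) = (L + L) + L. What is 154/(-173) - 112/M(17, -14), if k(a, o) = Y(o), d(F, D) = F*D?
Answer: -253274/1557 ≈ -162.67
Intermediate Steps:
d(F, D) = D*F
Y(L) = 3*L (Y(L) = 2*L + L = 3*L)
k(a, o) = 3*o
M(P, G) = (6*G + 6*P)/(9 + P) (M(P, G) = (6*P + 3*(G + G))/(9 + P) = (6*P + 3*(2*G))/(9 + P) = (6*P + 6*G)/(9 + P) = (6*G + 6*P)/(9 + P))
154/(-173) - 112/M(17, -14) = 154/(-173) - 112*(9 + 17)/(6*(-14 + 17)) = 154*(-1/173) - 112/(6*3/26) = -154/173 - 112/(6*(1/26)*3) = -154/173 - 112/9/13 = -154/173 - 112*13/9 = -154/173 - 1456/9 = -253274/1557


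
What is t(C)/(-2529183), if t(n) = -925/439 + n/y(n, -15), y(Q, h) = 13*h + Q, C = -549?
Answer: 149063/275357211576 ≈ 5.4134e-7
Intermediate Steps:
y(Q, h) = Q + 13*h
t(n) = -925/439 + n/(-195 + n) (t(n) = -925/439 + n/(n + 13*(-15)) = -925*1/439 + n/(n - 195) = -925/439 + n/(-195 + n))
t(C)/(-2529183) = (3*(60125 - 162*(-549))/(439*(-195 - 549)))/(-2529183) = ((3/439)*(60125 + 88938)/(-744))*(-1/2529183) = ((3/439)*(-1/744)*149063)*(-1/2529183) = -149063/108872*(-1/2529183) = 149063/275357211576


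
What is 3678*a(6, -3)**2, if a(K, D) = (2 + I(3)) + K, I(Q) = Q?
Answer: 445038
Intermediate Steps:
a(K, D) = 5 + K (a(K, D) = (2 + 3) + K = 5 + K)
3678*a(6, -3)**2 = 3678*(5 + 6)**2 = 3678*11**2 = 3678*121 = 445038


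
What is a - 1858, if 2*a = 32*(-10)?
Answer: -2018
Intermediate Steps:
a = -160 (a = (32*(-10))/2 = (½)*(-320) = -160)
a - 1858 = -160 - 1858 = -2018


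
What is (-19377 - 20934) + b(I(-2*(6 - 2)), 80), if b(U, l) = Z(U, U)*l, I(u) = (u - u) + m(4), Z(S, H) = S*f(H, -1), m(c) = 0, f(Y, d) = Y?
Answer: -40311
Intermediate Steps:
Z(S, H) = H*S (Z(S, H) = S*H = H*S)
I(u) = 0 (I(u) = (u - u) + 0 = 0 + 0 = 0)
b(U, l) = l*U² (b(U, l) = (U*U)*l = U²*l = l*U²)
(-19377 - 20934) + b(I(-2*(6 - 2)), 80) = (-19377 - 20934) + 80*0² = -40311 + 80*0 = -40311 + 0 = -40311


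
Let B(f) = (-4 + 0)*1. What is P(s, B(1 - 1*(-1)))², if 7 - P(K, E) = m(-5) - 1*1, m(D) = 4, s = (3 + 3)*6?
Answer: 16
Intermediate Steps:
s = 36 (s = 6*6 = 36)
B(f) = -4 (B(f) = -4*1 = -4)
P(K, E) = 4 (P(K, E) = 7 - (4 - 1*1) = 7 - (4 - 1) = 7 - 1*3 = 7 - 3 = 4)
P(s, B(1 - 1*(-1)))² = 4² = 16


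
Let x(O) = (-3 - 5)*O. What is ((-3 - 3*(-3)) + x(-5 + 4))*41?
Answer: 574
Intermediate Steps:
x(O) = -8*O
((-3 - 3*(-3)) + x(-5 + 4))*41 = ((-3 - 3*(-3)) - 8*(-5 + 4))*41 = ((-3 + 9) - 8*(-1))*41 = (6 + 8)*41 = 14*41 = 574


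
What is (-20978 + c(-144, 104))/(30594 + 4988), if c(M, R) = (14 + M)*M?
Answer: -1129/17791 ≈ -0.063459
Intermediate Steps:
c(M, R) = M*(14 + M)
(-20978 + c(-144, 104))/(30594 + 4988) = (-20978 - 144*(14 - 144))/(30594 + 4988) = (-20978 - 144*(-130))/35582 = (-20978 + 18720)*(1/35582) = -2258*1/35582 = -1129/17791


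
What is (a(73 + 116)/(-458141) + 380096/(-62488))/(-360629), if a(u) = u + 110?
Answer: 21769530681/1290525067611779 ≈ 1.6869e-5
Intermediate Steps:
a(u) = 110 + u
(a(73 + 116)/(-458141) + 380096/(-62488))/(-360629) = ((110 + (73 + 116))/(-458141) + 380096/(-62488))/(-360629) = ((110 + 189)*(-1/458141) + 380096*(-1/62488))*(-1/360629) = (299*(-1/458141) - 47512/7811)*(-1/360629) = (-299/458141 - 47512/7811)*(-1/360629) = -21769530681/3578539351*(-1/360629) = 21769530681/1290525067611779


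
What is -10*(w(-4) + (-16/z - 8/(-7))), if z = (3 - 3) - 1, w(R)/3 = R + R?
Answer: 480/7 ≈ 68.571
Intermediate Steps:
w(R) = 6*R (w(R) = 3*(R + R) = 3*(2*R) = 6*R)
z = -1 (z = 0 - 1 = -1)
-10*(w(-4) + (-16/z - 8/(-7))) = -10*(6*(-4) + (-16/(-1) - 8/(-7))) = -10*(-24 + (-16*(-1) - 8*(-1/7))) = -10*(-24 + (16 + 8/7)) = -10*(-24 + 120/7) = -10*(-48/7) = 480/7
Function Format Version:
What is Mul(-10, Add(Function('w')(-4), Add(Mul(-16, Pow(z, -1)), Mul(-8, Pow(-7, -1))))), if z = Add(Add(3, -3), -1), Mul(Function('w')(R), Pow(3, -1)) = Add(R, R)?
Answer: Rational(480, 7) ≈ 68.571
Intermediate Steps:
Function('w')(R) = Mul(6, R) (Function('w')(R) = Mul(3, Add(R, R)) = Mul(3, Mul(2, R)) = Mul(6, R))
z = -1 (z = Add(0, -1) = -1)
Mul(-10, Add(Function('w')(-4), Add(Mul(-16, Pow(z, -1)), Mul(-8, Pow(-7, -1))))) = Mul(-10, Add(Mul(6, -4), Add(Mul(-16, Pow(-1, -1)), Mul(-8, Pow(-7, -1))))) = Mul(-10, Add(-24, Add(Mul(-16, -1), Mul(-8, Rational(-1, 7))))) = Mul(-10, Add(-24, Add(16, Rational(8, 7)))) = Mul(-10, Add(-24, Rational(120, 7))) = Mul(-10, Rational(-48, 7)) = Rational(480, 7)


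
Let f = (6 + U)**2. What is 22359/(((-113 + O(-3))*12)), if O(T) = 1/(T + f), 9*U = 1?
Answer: -10367123/628570 ≈ -16.493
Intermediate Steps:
U = 1/9 (U = (1/9)*1 = 1/9 ≈ 0.11111)
f = 3025/81 (f = (6 + 1/9)**2 = (55/9)**2 = 3025/81 ≈ 37.346)
O(T) = 1/(3025/81 + T) (O(T) = 1/(T + 3025/81) = 1/(3025/81 + T))
22359/(((-113 + O(-3))*12)) = 22359/(((-113 + 81/(3025 + 81*(-3)))*12)) = 22359/(((-113 + 81/(3025 - 243))*12)) = 22359/(((-113 + 81/2782)*12)) = 22359/((-314285/2782*12)) = 22359/(-1885710/1391) = 22359*(-1391/1885710) = -10367123/628570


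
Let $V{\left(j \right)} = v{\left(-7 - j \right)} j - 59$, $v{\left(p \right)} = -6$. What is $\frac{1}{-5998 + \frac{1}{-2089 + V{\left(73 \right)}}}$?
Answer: $- \frac{2586}{15510829} \approx -0.00016672$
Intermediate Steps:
$V{\left(j \right)} = -59 - 6 j$ ($V{\left(j \right)} = - 6 j - 59 = -59 - 6 j$)
$\frac{1}{-5998 + \frac{1}{-2089 + V{\left(73 \right)}}} = \frac{1}{-5998 + \frac{1}{-2089 - 497}} = \frac{1}{-5998 + \frac{1}{-2586}} = \frac{1}{-5998 - \frac{1}{2586}} = \frac{1}{- \frac{15510829}{2586}} = - \frac{2586}{15510829}$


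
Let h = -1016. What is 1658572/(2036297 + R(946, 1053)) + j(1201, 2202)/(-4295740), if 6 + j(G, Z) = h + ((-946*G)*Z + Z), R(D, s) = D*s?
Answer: 75936473637230/130265523269 ≈ 582.94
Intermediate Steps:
j(G, Z) = -1022 + Z - 946*G*Z (j(G, Z) = -6 + (-1016 + ((-946*G)*Z + Z)) = -6 + (-1016 + (-946*G*Z + Z)) = -6 + (-1016 + (Z - 946*G*Z)) = -6 + (-1016 + Z - 946*G*Z) = -1022 + Z - 946*G*Z)
1658572/(2036297 + R(946, 1053)) + j(1201, 2202)/(-4295740) = 1658572/(2036297 + 946*1053) + (-1022 + 2202 - 946*1201*2202)/(-4295740) = 1658572/(2036297 + 996138) + (-1022 + 2202 - 2501793492)*(-1/4295740) = 1658572/3032435 - 2501792312*(-1/4295740) = 1658572*(1/3032435) + 625448078/1073935 = 1658572/3032435 + 625448078/1073935 = 75936473637230/130265523269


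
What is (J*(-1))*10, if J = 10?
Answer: -100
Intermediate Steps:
(J*(-1))*10 = (10*(-1))*10 = -10*10 = -100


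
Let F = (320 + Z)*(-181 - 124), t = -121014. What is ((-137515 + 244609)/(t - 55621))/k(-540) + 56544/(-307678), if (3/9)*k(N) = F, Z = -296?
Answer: -18274652602889/99454467459900 ≈ -0.18375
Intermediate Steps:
F = -7320 (F = (320 - 296)*(-181 - 124) = 24*(-305) = -7320)
k(N) = -21960 (k(N) = 3*(-7320) = -21960)
((-137515 + 244609)/(t - 55621))/k(-540) + 56544/(-307678) = ((-137515 + 244609)/(-121014 - 55621))/(-21960) + 56544/(-307678) = (107094/(-176635))*(-1/21960) + 56544*(-1/307678) = (107094*(-1/176635))*(-1/21960) - 28272/153839 = -107094/176635*(-1/21960) - 28272/153839 = 17849/646484100 - 28272/153839 = -18274652602889/99454467459900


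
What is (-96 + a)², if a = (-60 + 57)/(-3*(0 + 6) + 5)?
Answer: 1550025/169 ≈ 9171.8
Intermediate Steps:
a = 3/13 (a = -3/(-3*6 + 5) = -3/(-18 + 5) = -3/(-13) = -3*(-1/13) = 3/13 ≈ 0.23077)
(-96 + a)² = (-96 + 3/13)² = (-1245/13)² = 1550025/169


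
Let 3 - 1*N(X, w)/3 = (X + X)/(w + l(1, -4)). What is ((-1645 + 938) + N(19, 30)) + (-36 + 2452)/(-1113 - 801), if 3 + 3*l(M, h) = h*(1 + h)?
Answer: -672500/957 ≈ -702.72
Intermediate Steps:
l(M, h) = -1 + h*(1 + h)/3 (l(M, h) = -1 + (h*(1 + h))/3 = -1 + h*(1 + h)/3)
N(X, w) = 9 - 6*X/(3 + w) (N(X, w) = 9 - 3*(X + X)/(w + (-1 + (1/3)*(-4) + (1/3)*(-4)**2)) = 9 - 3*2*X/(w + (-1 - 4/3 + (1/3)*16)) = 9 - 3*2*X/(w + (-1 - 4/3 + 16/3)) = 9 - 3*2*X/(w + 3) = 9 - 3*2*X/(3 + w) = 9 - 6*X/(3 + w))
((-1645 + 938) + N(19, 30)) + (-36 + 2452)/(-1113 - 801) = ((-1645 + 938) + 3*(9 - 2*19 + 3*30)/(3 + 30)) + (-36 + 2452)/(-1113 - 801) = (-707 + 3*(9 - 38 + 90)/33) + 2416/(-1914) = (-707 + 3*(1/33)*61) + 2416*(-1/1914) = (-707 + 61/11) - 1208/957 = -7716/11 - 1208/957 = -672500/957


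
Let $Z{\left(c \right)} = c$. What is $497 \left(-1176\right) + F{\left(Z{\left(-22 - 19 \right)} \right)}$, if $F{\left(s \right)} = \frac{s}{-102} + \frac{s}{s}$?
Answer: $- \frac{59616001}{102} \approx -5.8447 \cdot 10^{5}$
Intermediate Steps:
$F{\left(s \right)} = 1 - \frac{s}{102}$ ($F{\left(s \right)} = s \left(- \frac{1}{102}\right) + 1 = - \frac{s}{102} + 1 = 1 - \frac{s}{102}$)
$497 \left(-1176\right) + F{\left(Z{\left(-22 - 19 \right)} \right)} = 497 \left(-1176\right) + \left(1 - \frac{-22 - 19}{102}\right) = -584472 + \left(1 - \frac{-22 - 19}{102}\right) = -584472 + \left(1 - - \frac{41}{102}\right) = -584472 + \left(1 + \frac{41}{102}\right) = -584472 + \frac{143}{102} = - \frac{59616001}{102}$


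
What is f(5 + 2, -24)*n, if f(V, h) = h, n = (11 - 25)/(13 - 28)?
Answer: -112/5 ≈ -22.400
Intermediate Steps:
n = 14/15 (n = -14/(-15) = -14*(-1/15) = 14/15 ≈ 0.93333)
f(5 + 2, -24)*n = -24*14/15 = -112/5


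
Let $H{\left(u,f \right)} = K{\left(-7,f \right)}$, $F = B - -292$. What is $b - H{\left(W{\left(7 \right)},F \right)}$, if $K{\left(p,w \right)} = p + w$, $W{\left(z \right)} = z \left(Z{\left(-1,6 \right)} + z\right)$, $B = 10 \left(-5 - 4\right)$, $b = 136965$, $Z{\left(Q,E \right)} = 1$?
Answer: $136770$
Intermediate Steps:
$B = -90$ ($B = 10 \left(-9\right) = -90$)
$W{\left(z \right)} = z \left(1 + z\right)$
$F = 202$ ($F = -90 - -292 = -90 + 292 = 202$)
$H{\left(u,f \right)} = -7 + f$
$b - H{\left(W{\left(7 \right)},F \right)} = 136965 - \left(-7 + 202\right) = 136965 - 195 = 136770$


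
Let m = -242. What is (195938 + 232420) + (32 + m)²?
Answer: 472458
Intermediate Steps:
(195938 + 232420) + (32 + m)² = (195938 + 232420) + (32 - 242)² = 428358 + (-210)² = 428358 + 44100 = 472458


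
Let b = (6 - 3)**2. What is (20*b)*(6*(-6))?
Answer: -6480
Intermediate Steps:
b = 9 (b = 3**2 = 9)
(20*b)*(6*(-6)) = (20*9)*(6*(-6)) = 180*(-36) = -6480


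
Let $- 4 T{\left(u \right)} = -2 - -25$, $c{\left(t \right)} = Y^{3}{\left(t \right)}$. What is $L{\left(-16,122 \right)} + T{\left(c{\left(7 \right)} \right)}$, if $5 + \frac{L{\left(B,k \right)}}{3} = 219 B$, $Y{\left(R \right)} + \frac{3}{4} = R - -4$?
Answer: $- \frac{42131}{4} \approx -10533.0$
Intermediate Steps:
$Y{\left(R \right)} = \frac{13}{4} + R$ ($Y{\left(R \right)} = - \frac{3}{4} + \left(R - -4\right) = - \frac{3}{4} + \left(R + 4\right) = - \frac{3}{4} + \left(4 + R\right) = \frac{13}{4} + R$)
$c{\left(t \right)} = \left(\frac{13}{4} + t\right)^{3}$
$L{\left(B,k \right)} = -15 + 657 B$ ($L{\left(B,k \right)} = -15 + 3 \cdot 219 B = -15 + 657 B$)
$T{\left(u \right)} = - \frac{23}{4}$ ($T{\left(u \right)} = - \frac{-2 - -25}{4} = - \frac{-2 + 25}{4} = \left(- \frac{1}{4}\right) 23 = - \frac{23}{4}$)
$L{\left(-16,122 \right)} + T{\left(c{\left(7 \right)} \right)} = \left(-15 + 657 \left(-16\right)\right) - \frac{23}{4} = \left(-15 - 10512\right) - \frac{23}{4} = -10527 - \frac{23}{4} = - \frac{42131}{4}$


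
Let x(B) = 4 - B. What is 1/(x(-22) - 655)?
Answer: -1/629 ≈ -0.0015898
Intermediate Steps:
1/(x(-22) - 655) = 1/((4 - 1*(-22)) - 655) = 1/((4 + 22) - 655) = 1/(26 - 655) = 1/(-629) = -1/629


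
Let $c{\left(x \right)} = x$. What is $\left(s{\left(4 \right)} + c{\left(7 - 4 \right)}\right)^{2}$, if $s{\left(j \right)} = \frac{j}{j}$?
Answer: $16$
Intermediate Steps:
$s{\left(j \right)} = 1$
$\left(s{\left(4 \right)} + c{\left(7 - 4 \right)}\right)^{2} = \left(1 + \left(7 - 4\right)\right)^{2} = \left(1 + 3\right)^{2} = 4^{2} = 16$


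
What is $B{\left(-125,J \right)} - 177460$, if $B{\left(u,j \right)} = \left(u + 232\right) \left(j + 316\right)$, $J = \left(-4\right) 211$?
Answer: $-233956$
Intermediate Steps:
$J = -844$
$B{\left(u,j \right)} = \left(232 + u\right) \left(316 + j\right)$
$B{\left(-125,J \right)} - 177460 = \left(73312 + 232 \left(-844\right) + 316 \left(-125\right) - -105500\right) - 177460 = \left(73312 - 195808 - 39500 + 105500\right) - 177460 = -56496 - 177460 = -233956$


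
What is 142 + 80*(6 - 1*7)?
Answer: 62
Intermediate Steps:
142 + 80*(6 - 1*7) = 142 + 80*(6 - 7) = 142 + 80*(-1) = 142 - 80 = 62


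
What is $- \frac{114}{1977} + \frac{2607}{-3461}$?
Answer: $- \frac{1849531}{2280799} \approx -0.81091$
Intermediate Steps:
$- \frac{114}{1977} + \frac{2607}{-3461} = \left(-114\right) \frac{1}{1977} + 2607 \left(- \frac{1}{3461}\right) = - \frac{38}{659} - \frac{2607}{3461} = - \frac{1849531}{2280799}$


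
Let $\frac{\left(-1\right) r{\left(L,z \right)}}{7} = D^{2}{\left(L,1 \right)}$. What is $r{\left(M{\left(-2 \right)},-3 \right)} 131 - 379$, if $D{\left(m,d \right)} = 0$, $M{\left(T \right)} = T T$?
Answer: $-379$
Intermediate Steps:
$M{\left(T \right)} = T^{2}$
$r{\left(L,z \right)} = 0$ ($r{\left(L,z \right)} = - 7 \cdot 0^{2} = \left(-7\right) 0 = 0$)
$r{\left(M{\left(-2 \right)},-3 \right)} 131 - 379 = 0 \cdot 131 - 379 = 0 - 379 = -379$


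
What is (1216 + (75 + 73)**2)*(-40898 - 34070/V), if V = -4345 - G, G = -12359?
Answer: -3789259821520/4007 ≈ -9.4566e+8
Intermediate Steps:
V = 8014 (V = -4345 - 1*(-12359) = -4345 + 12359 = 8014)
(1216 + (75 + 73)**2)*(-40898 - 34070/V) = (1216 + (75 + 73)**2)*(-40898 - 34070/8014) = (1216 + 148**2)*(-40898 - 34070*1/8014) = (1216 + 21904)*(-40898 - 17035/4007) = 23120*(-163895321/4007) = -3789259821520/4007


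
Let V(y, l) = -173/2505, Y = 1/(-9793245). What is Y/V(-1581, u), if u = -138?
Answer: 167/112948759 ≈ 1.4785e-6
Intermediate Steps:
Y = -1/9793245 ≈ -1.0211e-7
V(y, l) = -173/2505 (V(y, l) = -173*1/2505 = -173/2505)
Y/V(-1581, u) = -1/(9793245*(-173/2505)) = -1/9793245*(-2505/173) = 167/112948759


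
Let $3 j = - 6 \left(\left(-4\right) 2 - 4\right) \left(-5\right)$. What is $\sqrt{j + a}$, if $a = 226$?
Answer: $\sqrt{106} \approx 10.296$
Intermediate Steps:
$j = -120$ ($j = \frac{- 6 \left(\left(-4\right) 2 - 4\right) \left(-5\right)}{3} = \frac{- 6 \left(-8 - 4\right) \left(-5\right)}{3} = \frac{\left(-6\right) \left(-12\right) \left(-5\right)}{3} = \frac{72 \left(-5\right)}{3} = \frac{1}{3} \left(-360\right) = -120$)
$\sqrt{j + a} = \sqrt{-120 + 226} = \sqrt{106}$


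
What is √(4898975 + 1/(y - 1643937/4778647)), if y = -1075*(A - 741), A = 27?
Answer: √65906475362723242977594470016486/3667848860913 ≈ 2213.4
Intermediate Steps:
y = 767550 (y = -1075*(27 - 741) = -1075*(-714) = 767550)
√(4898975 + 1/(y - 1643937/4778647)) = √(4898975 + 1/(767550 - 1643937/4778647)) = √(4898975 + 1/(3667848860913/4778647)) = √(4898975 + 4778647/3667848860913) = √(17968699873396042822/3667848860913) = √65906475362723242977594470016486/3667848860913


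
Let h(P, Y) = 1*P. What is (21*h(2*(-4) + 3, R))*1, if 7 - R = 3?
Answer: -105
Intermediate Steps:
R = 4 (R = 7 - 1*3 = 7 - 3 = 4)
h(P, Y) = P
(21*h(2*(-4) + 3, R))*1 = (21*(2*(-4) + 3))*1 = (21*(-8 + 3))*1 = (21*(-5))*1 = -105*1 = -105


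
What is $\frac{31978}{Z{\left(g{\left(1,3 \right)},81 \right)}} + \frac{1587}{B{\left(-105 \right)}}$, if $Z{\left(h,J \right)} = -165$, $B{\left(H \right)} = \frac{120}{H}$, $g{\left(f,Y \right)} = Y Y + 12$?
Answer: $- \frac{2088809}{1320} \approx -1582.4$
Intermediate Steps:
$g{\left(f,Y \right)} = 12 + Y^{2}$ ($g{\left(f,Y \right)} = Y^{2} + 12 = 12 + Y^{2}$)
$\frac{31978}{Z{\left(g{\left(1,3 \right)},81 \right)}} + \frac{1587}{B{\left(-105 \right)}} = \frac{31978}{-165} + \frac{1587}{120 \frac{1}{-105}} = 31978 \left(- \frac{1}{165}\right) + \frac{1587}{120 \left(- \frac{1}{105}\right)} = - \frac{31978}{165} + \frac{1587}{- \frac{8}{7}} = - \frac{31978}{165} + 1587 \left(- \frac{7}{8}\right) = - \frac{31978}{165} - \frac{11109}{8} = - \frac{2088809}{1320}$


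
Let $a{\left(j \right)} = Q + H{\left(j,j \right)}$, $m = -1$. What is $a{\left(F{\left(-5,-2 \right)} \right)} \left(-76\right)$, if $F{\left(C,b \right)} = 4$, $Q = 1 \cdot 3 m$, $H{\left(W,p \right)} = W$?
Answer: $-76$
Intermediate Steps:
$Q = -3$ ($Q = 1 \cdot 3 \left(-1\right) = 3 \left(-1\right) = -3$)
$a{\left(j \right)} = -3 + j$
$a{\left(F{\left(-5,-2 \right)} \right)} \left(-76\right) = \left(-3 + 4\right) \left(-76\right) = 1 \left(-76\right) = -76$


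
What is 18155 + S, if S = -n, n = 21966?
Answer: -3811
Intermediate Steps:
S = -21966 (S = -1*21966 = -21966)
18155 + S = 18155 - 21966 = -3811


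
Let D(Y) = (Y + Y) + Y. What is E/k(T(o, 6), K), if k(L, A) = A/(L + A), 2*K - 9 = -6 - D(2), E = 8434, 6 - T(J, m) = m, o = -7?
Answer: 8434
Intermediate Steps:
T(J, m) = 6 - m
D(Y) = 3*Y (D(Y) = 2*Y + Y = 3*Y)
K = -3/2 (K = 9/2 + (-6 - 3*2)/2 = 9/2 + (-6 - 1*6)/2 = 9/2 + (-6 - 6)/2 = 9/2 + (½)*(-12) = 9/2 - 6 = -3/2 ≈ -1.5000)
k(L, A) = A/(A + L)
E/k(T(o, 6), K) = 8434/((-3/(2*(-3/2 + (6 - 1*6))))) = 8434/((-3/(2*(-3/2 + (6 - 6))))) = 8434/((-3/(2*(-3/2 + 0)))) = 8434/((-3/(2*(-3/2)))) = 8434/((-3/2*(-⅔))) = 8434/1 = 8434*1 = 8434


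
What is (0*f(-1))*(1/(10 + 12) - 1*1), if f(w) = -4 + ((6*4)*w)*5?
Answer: 0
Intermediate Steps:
f(w) = -4 + 120*w (f(w) = -4 + (24*w)*5 = -4 + 120*w)
(0*f(-1))*(1/(10 + 12) - 1*1) = (0*(-4 + 120*(-1)))*(1/(10 + 12) - 1*1) = (0*(-4 - 120))*(1/22 - 1) = (0*(-124))*(1/22 - 1) = 0*(-21/22) = 0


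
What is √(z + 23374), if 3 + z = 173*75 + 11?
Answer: √36357 ≈ 190.68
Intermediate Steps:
z = 12983 (z = -3 + (173*75 + 11) = -3 + (12975 + 11) = -3 + 12986 = 12983)
√(z + 23374) = √(12983 + 23374) = √36357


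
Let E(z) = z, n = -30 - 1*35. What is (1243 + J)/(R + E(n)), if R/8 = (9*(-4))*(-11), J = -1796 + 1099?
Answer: 546/3103 ≈ 0.17596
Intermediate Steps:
J = -697
n = -65 (n = -30 - 35 = -65)
R = 3168 (R = 8*((9*(-4))*(-11)) = 8*(-36*(-11)) = 8*396 = 3168)
(1243 + J)/(R + E(n)) = (1243 - 697)/(3168 - 65) = 546/3103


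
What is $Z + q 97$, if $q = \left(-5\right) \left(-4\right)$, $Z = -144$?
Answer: $1796$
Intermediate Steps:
$q = 20$
$Z + q 97 = -144 + 20 \cdot 97 = -144 + 1940 = 1796$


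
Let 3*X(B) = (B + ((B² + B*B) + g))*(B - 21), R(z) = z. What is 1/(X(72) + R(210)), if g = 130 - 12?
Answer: 1/179696 ≈ 5.5650e-6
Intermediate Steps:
g = 118
X(B) = (-21 + B)*(118 + B + 2*B²)/3 (X(B) = ((B + ((B² + B*B) + 118))*(B - 21))/3 = ((B + ((B² + B²) + 118))*(-21 + B))/3 = ((B + (2*B² + 118))*(-21 + B))/3 = ((B + (118 + 2*B²))*(-21 + B))/3 = ((118 + B + 2*B²)*(-21 + B))/3 = ((-21 + B)*(118 + B + 2*B²))/3 = (-21 + B)*(118 + B + 2*B²)/3)
1/(X(72) + R(210)) = 1/((-826 - 41/3*72² + (⅔)*72³ + (97/3)*72) + 210) = 1/((-826 - 41/3*5184 + (⅔)*373248 + 2328) + 210) = 1/((-826 - 70848 + 248832 + 2328) + 210) = 1/(179486 + 210) = 1/179696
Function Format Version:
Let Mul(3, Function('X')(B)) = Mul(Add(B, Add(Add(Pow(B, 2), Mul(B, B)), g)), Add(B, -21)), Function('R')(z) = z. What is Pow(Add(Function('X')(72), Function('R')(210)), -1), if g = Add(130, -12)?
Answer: Rational(1, 179696) ≈ 5.5650e-6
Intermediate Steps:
g = 118
Function('X')(B) = Mul(Rational(1, 3), Add(-21, B), Add(118, B, Mul(2, Pow(B, 2)))) (Function('X')(B) = Mul(Rational(1, 3), Mul(Add(B, Add(Add(Pow(B, 2), Mul(B, B)), 118)), Add(B, -21))) = Mul(Rational(1, 3), Mul(Add(B, Add(Add(Pow(B, 2), Pow(B, 2)), 118)), Add(-21, B))) = Mul(Rational(1, 3), Mul(Add(B, Add(Mul(2, Pow(B, 2)), 118)), Add(-21, B))) = Mul(Rational(1, 3), Mul(Add(B, Add(118, Mul(2, Pow(B, 2)))), Add(-21, B))) = Mul(Rational(1, 3), Mul(Add(118, B, Mul(2, Pow(B, 2))), Add(-21, B))) = Mul(Rational(1, 3), Mul(Add(-21, B), Add(118, B, Mul(2, Pow(B, 2))))) = Mul(Rational(1, 3), Add(-21, B), Add(118, B, Mul(2, Pow(B, 2)))))
Pow(Add(Function('X')(72), Function('R')(210)), -1) = Pow(Add(Add(-826, Mul(Rational(-41, 3), Pow(72, 2)), Mul(Rational(2, 3), Pow(72, 3)), Mul(Rational(97, 3), 72)), 210), -1) = Pow(Add(Add(-826, Mul(Rational(-41, 3), 5184), Mul(Rational(2, 3), 373248), 2328), 210), -1) = Pow(Add(Add(-826, -70848, 248832, 2328), 210), -1) = Pow(Add(179486, 210), -1) = Pow(179696, -1) = Rational(1, 179696)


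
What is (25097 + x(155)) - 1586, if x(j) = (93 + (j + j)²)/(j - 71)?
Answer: 2071117/84 ≈ 24656.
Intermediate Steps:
x(j) = (93 + 4*j²)/(-71 + j) (x(j) = (93 + (2*j)²)/(-71 + j) = (93 + 4*j²)/(-71 + j))
(25097 + x(155)) - 1586 = (25097 + (93 + 4*155²)/(-71 + 155)) - 1586 = (25097 + (93 + 4*24025)/84) - 1586 = (25097 + (93 + 96100)/84) - 1586 = (25097 + (1/84)*96193) - 1586 = (25097 + 96193/84) - 1586 = 2204341/84 - 1586 = 2071117/84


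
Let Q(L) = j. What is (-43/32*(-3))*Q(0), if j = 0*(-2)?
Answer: 0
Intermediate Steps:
j = 0
Q(L) = 0
(-43/32*(-3))*Q(0) = (-43/32*(-3))*0 = (-43*1/32*(-3))*0 = -43/32*(-3)*0 = (129/32)*0 = 0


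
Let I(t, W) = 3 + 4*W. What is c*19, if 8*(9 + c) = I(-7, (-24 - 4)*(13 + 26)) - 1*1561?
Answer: -56981/4 ≈ -14245.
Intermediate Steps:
c = -2999/4 (c = -9 + ((3 + 4*((-24 - 4)*(13 + 26))) - 1*1561)/8 = -9 + ((3 + 4*(-28*39)) - 1561)/8 = -9 + ((3 + 4*(-1092)) - 1561)/8 = -9 + ((3 - 4368) - 1561)/8 = -9 + (-4365 - 1561)/8 = -9 + (⅛)*(-5926) = -9 - 2963/4 = -2999/4 ≈ -749.75)
c*19 = -2999/4*19 = -56981/4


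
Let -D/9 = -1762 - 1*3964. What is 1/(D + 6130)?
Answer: 1/57664 ≈ 1.7342e-5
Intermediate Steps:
D = 51534 (D = -9*(-1762 - 1*3964) = -9*(-1762 - 3964) = -9*(-5726) = 51534)
1/(D + 6130) = 1/(51534 + 6130) = 1/57664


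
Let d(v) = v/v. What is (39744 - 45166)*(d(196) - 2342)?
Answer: 12692902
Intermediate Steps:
d(v) = 1
(39744 - 45166)*(d(196) - 2342) = (39744 - 45166)*(1 - 2342) = -5422*(-2341) = 12692902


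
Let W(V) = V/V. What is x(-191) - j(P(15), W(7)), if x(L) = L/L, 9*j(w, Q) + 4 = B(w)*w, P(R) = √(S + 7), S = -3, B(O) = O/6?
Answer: 37/27 ≈ 1.3704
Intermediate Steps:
B(O) = O/6 (B(O) = O*(⅙) = O/6)
W(V) = 1
P(R) = 2 (P(R) = √(-3 + 7) = √4 = 2)
j(w, Q) = -4/9 + w²/54 (j(w, Q) = -4/9 + ((w/6)*w)/9 = -4/9 + (w²/6)/9 = -4/9 + w²/54)
x(L) = 1
x(-191) - j(P(15), W(7)) = 1 - (-4/9 + (1/54)*2²) = 1 - (-4/9 + (1/54)*4) = 1 - (-4/9 + 2/27) = 1 - 1*(-10/27) = 1 + 10/27 = 37/27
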